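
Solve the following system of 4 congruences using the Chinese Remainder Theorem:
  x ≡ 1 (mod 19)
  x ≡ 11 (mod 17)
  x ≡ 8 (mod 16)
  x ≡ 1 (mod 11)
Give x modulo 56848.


Product of moduli M = 19 · 17 · 16 · 11 = 56848.
Merge one congruence at a time:
  Start: x ≡ 1 (mod 19).
  Combine with x ≡ 11 (mod 17); new modulus lcm = 323.
    Write x = 1 + 19·t and substitute into x ≡ 11 (mod 17): 19·t ≡ 11 − 1 = 10 (mod 17).
    Reduce coefficients mod 17: 2·t ≡ 10 (mod 17).
    The inverse of 2 mod 17 is 9 (since 2·9 = 18 = 1·17 + 1), so t ≡ 9·10 = 90 ≡ 5 (mod 17).
    Then x = 1 + 19·5 = 96, valid modulo lcm(19, 17) = 323: x ≡ 96 (mod 323).
  Combine with x ≡ 8 (mod 16); new modulus lcm = 5168.
    Write x = 96 + 323·t and substitute into x ≡ 8 (mod 16): 323·t ≡ 8 − 96 = -88 (mod 16).
    Reduce coefficients mod 16: 3·t ≡ 8 (mod 16).
    The inverse of 3 mod 16 is 11 (since 3·11 = 33 = 2·16 + 1), so t ≡ 11·8 = 88 ≡ 8 (mod 16).
    Then x = 96 + 323·8 = 2680, valid modulo lcm(323, 16) = 5168: x ≡ 2680 (mod 5168).
  Combine with x ≡ 1 (mod 11); new modulus lcm = 56848.
    Write x = 2680 + 5168·t and substitute into x ≡ 1 (mod 11): 5168·t ≡ 1 − 2680 = -2679 (mod 11).
    Reduce coefficients mod 11: 9·t ≡ 5 (mod 11).
    The inverse of 9 mod 11 is 5 (since 9·5 = 45 = 4·11 + 1), so t ≡ 5·5 = 25 ≡ 3 (mod 11).
    Then x = 2680 + 5168·3 = 18184, valid modulo lcm(5168, 11) = 56848: x ≡ 18184 (mod 56848).
Verify against each original: 18184 mod 19 = 1, 18184 mod 17 = 11, 18184 mod 16 = 8, 18184 mod 11 = 1.

x ≡ 18184 (mod 56848).


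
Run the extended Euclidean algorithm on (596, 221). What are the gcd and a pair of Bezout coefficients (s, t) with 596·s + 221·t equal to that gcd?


Euclidean algorithm on (596, 221) — divide until remainder is 0:
  596 = 2 · 221 + 154
  221 = 1 · 154 + 67
  154 = 2 · 67 + 20
  67 = 3 · 20 + 7
  20 = 2 · 7 + 6
  7 = 1 · 6 + 1
  6 = 6 · 1 + 0
gcd(596, 221) = 1.
Track Bezout coefficients alongside the remainders: start with r₀ = 596 = a·1 + b·0 (s = 1, t = 0) and r₁ = 221 = a·0 + b·1 (s = 0, t = 1); each new remainder r_{k+1} = r_{k-1} − q_k·r_k inherits s_{k+1} = s_{k-1} − q_k·s_k, t_{k+1} = t_{k-1} − q_k·t_k, so r_k = a·s_k + b·t_k at every step:
  q = 2: r = 154, s = 1 − 2·0 = 1, t = 0 − 2·1 = -2  (check: 596·1 + 221·(-2) = 154)
  q = 1: r = 67, s = 0 − 1·1 = -1, t = 1 − 1·(-2) = 3  (check: 596·(-1) + 221·3 = 67)
  q = 2: r = 20, s = 1 − 2·(-1) = 3, t = -2 − 2·3 = -8  (check: 596·3 + 221·(-8) = 20)
  q = 3: r = 7, s = -1 − 3·3 = -10, t = 3 − 3·(-8) = 27  (check: 596·(-10) + 221·27 = 7)
  q = 2: r = 6, s = 3 − 2·(-10) = 23, t = -8 − 2·27 = -62  (check: 596·23 + 221·(-62) = 6)
  q = 1: r = 1, s = -10 − 1·23 = -33, t = 27 − 1·(-62) = 89  (check: 596·(-33) + 221·89 = 1)
The row with r = 1 (the gcd) gives the Bezout coefficients s = -33, t = 89.
Result: 596 · (-33) + 221 · (89) = 1.

gcd(596, 221) = 1; s = -33, t = 89 (check: 596·(-33) + 221·89 = 1).


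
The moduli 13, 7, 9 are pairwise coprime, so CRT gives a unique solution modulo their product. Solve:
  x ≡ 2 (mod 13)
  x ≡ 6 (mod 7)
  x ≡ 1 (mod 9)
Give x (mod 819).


Moduli 13, 7, 9 are pairwise coprime; by CRT there is a unique solution modulo M = 13 · 7 · 9 = 819.
Solve pairwise, accumulating the modulus:
  Start with x ≡ 2 (mod 13).
  Combine with x ≡ 6 (mod 7): since gcd(13, 7) = 1, we get a unique residue mod 91.
    Write x = 2 + 13·t and substitute into x ≡ 6 (mod 7): 13·t ≡ 6 − 2 = 4 (mod 7).
    Reduce coefficients mod 7: 6·t ≡ 4 (mod 7).
    The inverse of 6 mod 7 is 6 (since 6·6 = 36 = 5·7 + 1), so t ≡ 6·4 = 24 ≡ 3 (mod 7).
    Then x = 2 + 13·3 = 41, valid modulo lcm(13, 7) = 91: x ≡ 41 (mod 91).
  Combine with x ≡ 1 (mod 9): since gcd(91, 9) = 1, we get a unique residue mod 819.
    Write x = 41 + 91·t and substitute into x ≡ 1 (mod 9): 91·t ≡ 1 − 41 = -40 (mod 9).
    Reduce coefficients mod 9: 1·t ≡ 5 (mod 9).
    So t ≡ 5 (mod 9).
    Then x = 41 + 91·5 = 496, valid modulo lcm(91, 9) = 819: x ≡ 496 (mod 819).
Verify: 496 mod 13 = 2 ✓, 496 mod 7 = 6 ✓, 496 mod 9 = 1 ✓.

x ≡ 496 (mod 819).


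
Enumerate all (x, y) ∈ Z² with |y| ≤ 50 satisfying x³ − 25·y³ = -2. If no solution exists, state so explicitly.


The equation is x³ - 25y³ = -2. For fixed y, x³ = 25·y³ − 2, so a solution requires the RHS to be a perfect cube.
Strategy: iterate y from -50 to 50, compute RHS = 25·y³ − 2, and check whether it is a (positive or negative) perfect cube.
Check small values of y:
  y = 0: RHS = -2 is not a perfect cube.
  y = 1: RHS = 23 is not a perfect cube.
  y = -1: RHS = -27 = (-3)³ ⇒ x = -3 works.
  y = 2: RHS = 198 is not a perfect cube.
  y = -2: RHS = -202 is not a perfect cube.
  y = 3: RHS = 673 is not a perfect cube.
  y = -3: RHS = -677 is not a perfect cube.
Continuing the search up to |y| = 50 finds no further solutions beyond those listed.
Collected solutions: (-3, -1).

Solutions (with |y| ≤ 50): (-3, -1).


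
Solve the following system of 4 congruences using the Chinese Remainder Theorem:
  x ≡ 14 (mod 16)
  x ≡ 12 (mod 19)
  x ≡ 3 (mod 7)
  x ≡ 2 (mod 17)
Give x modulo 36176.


Product of moduli M = 16 · 19 · 7 · 17 = 36176.
Merge one congruence at a time:
  Start: x ≡ 14 (mod 16).
  Combine with x ≡ 12 (mod 19); new modulus lcm = 304.
    Write x = 14 + 16·t and substitute into x ≡ 12 (mod 19): 16·t ≡ 12 − 14 = -2 (mod 19).
    Reduce coefficients mod 19: 16·t ≡ 17 (mod 19).
    The inverse of 16 mod 19 is 6 (since 16·6 = 96 = 5·19 + 1), so t ≡ 6·17 = 102 ≡ 7 (mod 19).
    Then x = 14 + 16·7 = 126, valid modulo lcm(16, 19) = 304: x ≡ 126 (mod 304).
  Combine with x ≡ 3 (mod 7); new modulus lcm = 2128.
    Write x = 126 + 304·t and substitute into x ≡ 3 (mod 7): 304·t ≡ 3 − 126 = -123 (mod 7).
    Reduce coefficients mod 7: 3·t ≡ 3 (mod 7).
    The inverse of 3 mod 7 is 5 (since 3·5 = 15 = 2·7 + 1), so t ≡ 5·3 = 15 ≡ 1 (mod 7).
    Then x = 126 + 304·1 = 430, valid modulo lcm(304, 7) = 2128: x ≡ 430 (mod 2128).
  Combine with x ≡ 2 (mod 17); new modulus lcm = 36176.
    Write x = 430 + 2128·t and substitute into x ≡ 2 (mod 17): 2128·t ≡ 2 − 430 = -428 (mod 17).
    Reduce coefficients mod 17: 3·t ≡ 14 (mod 17).
    The inverse of 3 mod 17 is 6 (since 3·6 = 18 = 1·17 + 1), so t ≡ 6·14 = 84 ≡ 16 (mod 17).
    Then x = 430 + 2128·16 = 34478, valid modulo lcm(2128, 17) = 36176: x ≡ 34478 (mod 36176).
Verify against each original: 34478 mod 16 = 14, 34478 mod 19 = 12, 34478 mod 7 = 3, 34478 mod 17 = 2.

x ≡ 34478 (mod 36176).


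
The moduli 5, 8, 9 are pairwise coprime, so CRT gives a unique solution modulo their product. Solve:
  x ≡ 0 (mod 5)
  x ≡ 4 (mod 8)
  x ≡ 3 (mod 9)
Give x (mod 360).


Moduli 5, 8, 9 are pairwise coprime; by CRT there is a unique solution modulo M = 5 · 8 · 9 = 360.
Solve pairwise, accumulating the modulus:
  Start with x ≡ 0 (mod 5).
  Combine with x ≡ 4 (mod 8): since gcd(5, 8) = 1, we get a unique residue mod 40.
    Write x = 0 + 5·t and substitute into x ≡ 4 (mod 8): 5·t ≡ 4 − 0 = 4 (mod 8).
    The inverse of 5 mod 8 is 5 (since 5·5 = 25 = 3·8 + 1), so t ≡ 5·4 = 20 ≡ 4 (mod 8).
    Then x = 0 + 5·4 = 20, valid modulo lcm(5, 8) = 40: x ≡ 20 (mod 40).
  Combine with x ≡ 3 (mod 9): since gcd(40, 9) = 1, we get a unique residue mod 360.
    Write x = 20 + 40·t and substitute into x ≡ 3 (mod 9): 40·t ≡ 3 − 20 = -17 (mod 9).
    Reduce coefficients mod 9: 4·t ≡ 1 (mod 9).
    The inverse of 4 mod 9 is 7 (since 4·7 = 28 = 3·9 + 1), so t ≡ 7·1 = 7 ≡ 7 (mod 9).
    Then x = 20 + 40·7 = 300, valid modulo lcm(40, 9) = 360: x ≡ 300 (mod 360).
Verify: 300 mod 5 = 0 ✓, 300 mod 8 = 4 ✓, 300 mod 9 = 3 ✓.

x ≡ 300 (mod 360).


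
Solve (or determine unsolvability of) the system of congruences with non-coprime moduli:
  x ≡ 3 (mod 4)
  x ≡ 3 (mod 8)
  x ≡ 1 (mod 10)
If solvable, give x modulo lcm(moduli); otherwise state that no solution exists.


Moduli 4, 8, 10 are not pairwise coprime, so CRT works modulo lcm(m_i) when all pairwise compatibility conditions hold.
Pairwise compatibility: gcd(m_i, m_j) must divide a_i - a_j for every pair.
Merge one congruence at a time:
  Start: x ≡ 3 (mod 4).
  Combine with x ≡ 3 (mod 8): gcd(4, 8) = 4; 3 - 3 = 0, which IS divisible by 4, so compatible.
    Write x = 3 + 4·t and substitute into x ≡ 3 (mod 8): 4·t ≡ 3 − 3 = 0 (mod 8).
    Divide the congruence (and modulus) by g = 4: 1·t ≡ 0 (mod 2).
    So t ≡ 0 (mod 2).
    Then x = 3 + 4·0 = 3, valid modulo lcm(4, 8) = 8: x ≡ 3 (mod 8).
  Combine with x ≡ 1 (mod 10): gcd(8, 10) = 2; 1 - 3 = -2, which IS divisible by 2, so compatible.
    Write x = 3 + 8·t and substitute into x ≡ 1 (mod 10): 8·t ≡ 1 − 3 = -2 (mod 10).
    Divide the congruence (and modulus) by g = 2: 4·t ≡ -1 (mod 5).
    Reduce coefficients mod 5: 4·t ≡ 4 (mod 5).
    The inverse of 4 mod 5 is 4 (since 4·4 = 16 = 3·5 + 1), so t ≡ 4·4 = 16 ≡ 1 (mod 5).
    Then x = 3 + 8·1 = 11, valid modulo lcm(8, 10) = 40: x ≡ 11 (mod 40).
Verify: 11 mod 4 = 3, 11 mod 8 = 3, 11 mod 10 = 1.

x ≡ 11 (mod 40).


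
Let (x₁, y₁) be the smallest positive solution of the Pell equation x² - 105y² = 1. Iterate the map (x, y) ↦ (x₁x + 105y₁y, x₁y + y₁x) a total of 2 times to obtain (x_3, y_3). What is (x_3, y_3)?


Step 1: Find the fundamental solution (x₁, y₁) of x² - 105y² = 1.
  Expand √105 as a continued fraction. a₀ = ⌊√105⌋ = 10; iterate m_{k+1} = d_k·a_k − m_k, d_{k+1} = (105 − m_{k+1}²)/d_k, a_{k+1} = ⌊(a₀ + m_{k+1})/d_{k+1}⌋ (starting m₀ = 0, d₀ = 1), with convergents p_k = a_k·p_{k-1} + p_{k-2}, q_k = a_k·q_{k-1} + q_{k-2} (p₋₁ = 1, q₋₁ = 0):
  k = 0: a₀ = 10; p₀/q₀ = 10/1; p₀² − 105·q₀² = 100 − 105 = -5.
  k = 1: m = 10, d = 5, a = ⌊(10 + 10)/5⌋ = 4; p/q = (4·10 + 1)/(4·1 + 0) = 41/4; p² − 105·q² = 1681 − 1680 = 1.
  The first convergent with p² − 105·q² = 1 gives the fundamental solution (x₁, y₁) = (41, 4).
Step 2: Apply the recurrence (x_{n+1}, y_{n+1}) = (x₁x_n + 105y₁y_n, x₁y_n + y₁x_n) repeatedly.
  From (x_1, y_1) = (41, 4): x_2 = 41·41 + 105·4·4 = 3361; y_2 = 41·4 + 4·41 = 328.
  From (x_2, y_2) = (3361, 328): x_3 = 41·3361 + 105·4·328 = 275561; y_3 = 41·328 + 4·3361 = 26892.
Step 3: Verify x_3² - 105·y_3² = 75933864721 - 75933864720 = 1 (should be 1). ✓

(x_1, y_1) = (41, 4); (x_3, y_3) = (275561, 26892).


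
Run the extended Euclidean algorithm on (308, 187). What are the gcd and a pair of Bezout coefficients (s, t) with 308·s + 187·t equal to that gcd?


Euclidean algorithm on (308, 187) — divide until remainder is 0:
  308 = 1 · 187 + 121
  187 = 1 · 121 + 66
  121 = 1 · 66 + 55
  66 = 1 · 55 + 11
  55 = 5 · 11 + 0
gcd(308, 187) = 11.
Track Bezout coefficients alongside the remainders: start with r₀ = 308 = a·1 + b·0 (s = 1, t = 0) and r₁ = 187 = a·0 + b·1 (s = 0, t = 1); each new remainder r_{k+1} = r_{k-1} − q_k·r_k inherits s_{k+1} = s_{k-1} − q_k·s_k, t_{k+1} = t_{k-1} − q_k·t_k, so r_k = a·s_k + b·t_k at every step:
  q = 1: r = 121, s = 1 − 1·0 = 1, t = 0 − 1·1 = -1  (check: 308·1 + 187·(-1) = 121)
  q = 1: r = 66, s = 0 − 1·1 = -1, t = 1 − 1·(-1) = 2  (check: 308·(-1) + 187·2 = 66)
  q = 1: r = 55, s = 1 − 1·(-1) = 2, t = -1 − 1·2 = -3  (check: 308·2 + 187·(-3) = 55)
  q = 1: r = 11, s = -1 − 1·2 = -3, t = 2 − 1·(-3) = 5  (check: 308·(-3) + 187·5 = 11)
The row with r = 11 (the gcd) gives the Bezout coefficients s = -3, t = 5.
Result: 308 · (-3) + 187 · (5) = 11.

gcd(308, 187) = 11; s = -3, t = 5 (check: 308·(-3) + 187·5 = 11).


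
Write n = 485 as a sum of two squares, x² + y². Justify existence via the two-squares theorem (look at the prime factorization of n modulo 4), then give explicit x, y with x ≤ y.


Step 1: Factor n = 485 = 5 · 97.
Step 2: Check the mod-4 condition on each prime factor: 5 ≡ 1 (mod 4), exponent 1; 97 ≡ 1 (mod 4), exponent 1.
All primes ≡ 3 (mod 4) appear to even exponent (or don't appear), so by the two-squares theorem n IS expressible as a sum of two squares.
Step 3: Build a representation. Here n = 5 · 97 is a product of primes ≡ 1 (mod 4). Each prime p ≡ 1 (mod 4) is itself a sum of two squares; find a² by testing p − a² for a perfect square:
  5: 5 − 1² = 4 = 2² ⇒ 5 = 1² + 2².
  97: 97 − 1² = 96, 97 − 2² = 93, 97 − 3² = 88, 97 − 4² = 81 = 9² ⇒ 97 = 4² + 9².
  Combine using the Brahmagupta–Fibonacci identity (a² + b²)(c² + d²) = (ac − bd)² + (ad + bc)² = (ac + bd)² + (ad − bc)²:
  5 · 97 = 485: from (1² + 2²)(4² + 9²), take (1·4 − 2·9, 1·9 + 2·4) = (4 − 18, 9 + 8) = (-14, 17); dropping signs (only squares matter) gives (14, 17); check 14² + 17² = 196 + 289 = 485 ✓.
Step 4: Order so x ≤ y and verify: 14² + 17² = 196 + 289 = 485 = n. ✓

n = 485 = 14² + 17² (one valid representation with x ≤ y).


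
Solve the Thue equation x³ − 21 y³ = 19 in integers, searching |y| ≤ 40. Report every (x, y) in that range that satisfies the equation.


The equation is x³ - 21y³ = 19. For fixed y, x³ = 21·y³ + 19, so a solution requires the RHS to be a perfect cube.
Strategy: iterate y from -40 to 40, compute RHS = 21·y³ + 19, and check whether it is a (positive or negative) perfect cube.
Check small values of y:
  y = 0: RHS = 19 is not a perfect cube.
  y = 1: RHS = 40 is not a perfect cube.
  y = -1: RHS = -2 is not a perfect cube.
  y = 2: RHS = 187 is not a perfect cube.
  y = -2: RHS = -149 is not a perfect cube.
  y = 3: RHS = 586 is not a perfect cube.
  y = -3: RHS = -548 is not a perfect cube.
Continuing the search up to |y| = 40 finds no solutions either.
No (x, y) in the scanned range satisfies the equation.

No integer solutions with |y| ≤ 40.


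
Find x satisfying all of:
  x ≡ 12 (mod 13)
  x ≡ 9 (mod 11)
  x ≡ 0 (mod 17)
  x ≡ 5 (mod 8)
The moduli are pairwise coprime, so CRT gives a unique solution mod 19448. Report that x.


Product of moduli M = 13 · 11 · 17 · 8 = 19448.
Merge one congruence at a time:
  Start: x ≡ 12 (mod 13).
  Combine with x ≡ 9 (mod 11); new modulus lcm = 143.
    Write x = 12 + 13·t and substitute into x ≡ 9 (mod 11): 13·t ≡ 9 − 12 = -3 (mod 11).
    Reduce coefficients mod 11: 2·t ≡ 8 (mod 11).
    The inverse of 2 mod 11 is 6 (since 2·6 = 12 = 1·11 + 1), so t ≡ 6·8 = 48 ≡ 4 (mod 11).
    Then x = 12 + 13·4 = 64, valid modulo lcm(13, 11) = 143: x ≡ 64 (mod 143).
  Combine with x ≡ 0 (mod 17); new modulus lcm = 2431.
    Write x = 64 + 143·t and substitute into x ≡ 0 (mod 17): 143·t ≡ 0 − 64 = -64 (mod 17).
    Reduce coefficients mod 17: 7·t ≡ 4 (mod 17).
    The inverse of 7 mod 17 is 5 (since 7·5 = 35 = 2·17 + 1), so t ≡ 5·4 = 20 ≡ 3 (mod 17).
    Then x = 64 + 143·3 = 493, valid modulo lcm(143, 17) = 2431: x ≡ 493 (mod 2431).
  Combine with x ≡ 5 (mod 8); new modulus lcm = 19448.
    Write x = 493 + 2431·t and substitute into x ≡ 5 (mod 8): 2431·t ≡ 5 − 493 = -488 (mod 8).
    Reduce coefficients mod 8: 7·t ≡ 0 (mod 8).
    The inverse of 7 mod 8 is 7 (since 7·7 = 49 = 6·8 + 1), so t ≡ 7·0 = 0 ≡ 0 (mod 8).
    Then x = 493 + 2431·0 = 493, valid modulo lcm(2431, 8) = 19448: x ≡ 493 (mod 19448).
Verify against each original: 493 mod 13 = 12, 493 mod 11 = 9, 493 mod 17 = 0, 493 mod 8 = 5.

x ≡ 493 (mod 19448).


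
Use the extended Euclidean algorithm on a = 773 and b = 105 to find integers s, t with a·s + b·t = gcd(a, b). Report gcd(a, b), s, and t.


Euclidean algorithm on (773, 105) — divide until remainder is 0:
  773 = 7 · 105 + 38
  105 = 2 · 38 + 29
  38 = 1 · 29 + 9
  29 = 3 · 9 + 2
  9 = 4 · 2 + 1
  2 = 2 · 1 + 0
gcd(773, 105) = 1.
Track Bezout coefficients alongside the remainders: start with r₀ = 773 = a·1 + b·0 (s = 1, t = 0) and r₁ = 105 = a·0 + b·1 (s = 0, t = 1); each new remainder r_{k+1} = r_{k-1} − q_k·r_k inherits s_{k+1} = s_{k-1} − q_k·s_k, t_{k+1} = t_{k-1} − q_k·t_k, so r_k = a·s_k + b·t_k at every step:
  q = 7: r = 38, s = 1 − 7·0 = 1, t = 0 − 7·1 = -7  (check: 773·1 + 105·(-7) = 38)
  q = 2: r = 29, s = 0 − 2·1 = -2, t = 1 − 2·(-7) = 15  (check: 773·(-2) + 105·15 = 29)
  q = 1: r = 9, s = 1 − 1·(-2) = 3, t = -7 − 1·15 = -22  (check: 773·3 + 105·(-22) = 9)
  q = 3: r = 2, s = -2 − 3·3 = -11, t = 15 − 3·(-22) = 81  (check: 773·(-11) + 105·81 = 2)
  q = 4: r = 1, s = 3 − 4·(-11) = 47, t = -22 − 4·81 = -346  (check: 773·47 + 105·(-346) = 1)
The row with r = 1 (the gcd) gives the Bezout coefficients s = 47, t = -346.
Result: 773 · (47) + 105 · (-346) = 1.

gcd(773, 105) = 1; s = 47, t = -346 (check: 773·47 + 105·(-346) = 1).


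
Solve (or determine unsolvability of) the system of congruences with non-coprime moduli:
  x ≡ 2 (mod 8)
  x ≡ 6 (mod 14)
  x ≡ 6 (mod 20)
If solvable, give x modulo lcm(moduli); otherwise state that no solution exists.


Moduli 8, 14, 20 are not pairwise coprime, so CRT works modulo lcm(m_i) when all pairwise compatibility conditions hold.
Pairwise compatibility: gcd(m_i, m_j) must divide a_i - a_j for every pair.
Merge one congruence at a time:
  Start: x ≡ 2 (mod 8).
  Combine with x ≡ 6 (mod 14): gcd(8, 14) = 2; 6 - 2 = 4, which IS divisible by 2, so compatible.
    Write x = 2 + 8·t and substitute into x ≡ 6 (mod 14): 8·t ≡ 6 − 2 = 4 (mod 14).
    Divide the congruence (and modulus) by g = 2: 4·t ≡ 2 (mod 7).
    The inverse of 4 mod 7 is 2 (since 4·2 = 8 = 1·7 + 1), so t ≡ 2·2 = 4 ≡ 4 (mod 7).
    Then x = 2 + 8·4 = 34, valid modulo lcm(8, 14) = 56: x ≡ 34 (mod 56).
  Combine with x ≡ 6 (mod 20): gcd(56, 20) = 4; 6 - 34 = -28, which IS divisible by 4, so compatible.
    Write x = 34 + 56·t and substitute into x ≡ 6 (mod 20): 56·t ≡ 6 − 34 = -28 (mod 20).
    Divide the congruence (and modulus) by g = 4: 14·t ≡ -7 (mod 5).
    Reduce coefficients mod 5: 4·t ≡ 3 (mod 5).
    The inverse of 4 mod 5 is 4 (since 4·4 = 16 = 3·5 + 1), so t ≡ 4·3 = 12 ≡ 2 (mod 5).
    Then x = 34 + 56·2 = 146, valid modulo lcm(56, 20) = 280: x ≡ 146 (mod 280).
Verify: 146 mod 8 = 2, 146 mod 14 = 6, 146 mod 20 = 6.

x ≡ 146 (mod 280).


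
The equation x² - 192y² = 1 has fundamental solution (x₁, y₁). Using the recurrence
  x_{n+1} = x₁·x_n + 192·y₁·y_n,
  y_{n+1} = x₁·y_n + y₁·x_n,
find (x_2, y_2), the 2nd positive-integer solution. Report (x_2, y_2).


Step 1: Find the fundamental solution (x₁, y₁) of x² - 192y² = 1.
  Expand √192 as a continued fraction. a₀ = ⌊√192⌋ = 13; iterate m_{k+1} = d_k·a_k − m_k, d_{k+1} = (192 − m_{k+1}²)/d_k, a_{k+1} = ⌊(a₀ + m_{k+1})/d_{k+1}⌋ (starting m₀ = 0, d₀ = 1), with convergents p_k = a_k·p_{k-1} + p_{k-2}, q_k = a_k·q_{k-1} + q_{k-2} (p₋₁ = 1, q₋₁ = 0):
  k = 0: a₀ = 13; p₀/q₀ = 13/1; p₀² − 192·q₀² = 169 − 192 = -23.
  k = 1: m = 13, d = 23, a = ⌊(13 + 13)/23⌋ = 1; p/q = (1·13 + 1)/(1·1 + 0) = 14/1; p² − 192·q² = 196 − 192 = 4.
  k = 2: m = 10, d = 4, a = ⌊(13 + 10)/4⌋ = 5; p/q = (5·14 + 13)/(5·1 + 1) = 83/6; p² − 192·q² = 6889 − 6912 = -23.
  k = 3: m = 10, d = 23, a = ⌊(13 + 10)/23⌋ = 1; p/q = (1·83 + 14)/(1·6 + 1) = 97/7; p² − 192·q² = 9409 − 9408 = 1.
  The first convergent with p² − 192·q² = 1 gives the fundamental solution (x₁, y₁) = (97, 7).
Step 2: Apply the recurrence (x_{n+1}, y_{n+1}) = (x₁x_n + 192y₁y_n, x₁y_n + y₁x_n) repeatedly.
  From (x_1, y_1) = (97, 7): x_2 = 97·97 + 192·7·7 = 18817; y_2 = 97·7 + 7·97 = 1358.
Step 3: Verify x_2² - 192·y_2² = 354079489 - 354079488 = 1 (should be 1). ✓

(x_1, y_1) = (97, 7); (x_2, y_2) = (18817, 1358).


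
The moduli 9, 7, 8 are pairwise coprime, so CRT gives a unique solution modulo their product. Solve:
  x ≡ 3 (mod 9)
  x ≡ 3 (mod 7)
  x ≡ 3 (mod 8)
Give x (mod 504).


Moduli 9, 7, 8 are pairwise coprime; by CRT there is a unique solution modulo M = 9 · 7 · 8 = 504.
Solve pairwise, accumulating the modulus:
  Start with x ≡ 3 (mod 9).
  Combine with x ≡ 3 (mod 7): since gcd(9, 7) = 1, we get a unique residue mod 63.
    Write x = 3 + 9·t and substitute into x ≡ 3 (mod 7): 9·t ≡ 3 − 3 = 0 (mod 7).
    Reduce coefficients mod 7: 2·t ≡ 0 (mod 7).
    The inverse of 2 mod 7 is 4 (since 2·4 = 8 = 1·7 + 1), so t ≡ 4·0 = 0 ≡ 0 (mod 7).
    Then x = 3 + 9·0 = 3, valid modulo lcm(9, 7) = 63: x ≡ 3 (mod 63).
  Combine with x ≡ 3 (mod 8): since gcd(63, 8) = 1, we get a unique residue mod 504.
    Write x = 3 + 63·t and substitute into x ≡ 3 (mod 8): 63·t ≡ 3 − 3 = 0 (mod 8).
    Reduce coefficients mod 8: 7·t ≡ 0 (mod 8).
    The inverse of 7 mod 8 is 7 (since 7·7 = 49 = 6·8 + 1), so t ≡ 7·0 = 0 ≡ 0 (mod 8).
    Then x = 3 + 63·0 = 3, valid modulo lcm(63, 8) = 504: x ≡ 3 (mod 504).
Verify: 3 mod 9 = 3 ✓, 3 mod 7 = 3 ✓, 3 mod 8 = 3 ✓.

x ≡ 3 (mod 504).


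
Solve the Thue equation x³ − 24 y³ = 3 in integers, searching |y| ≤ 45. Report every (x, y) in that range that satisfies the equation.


The equation is x³ - 24y³ = 3. For fixed y, x³ = 24·y³ + 3, so a solution requires the RHS to be a perfect cube.
Strategy: iterate y from -45 to 45, compute RHS = 24·y³ + 3, and check whether it is a (positive or negative) perfect cube.
Check small values of y:
  y = 0: RHS = 3 is not a perfect cube.
  y = 1: RHS = 27 = (3)³ ⇒ x = 3 works.
  y = -1: RHS = -21 is not a perfect cube.
  y = 2: RHS = 195 is not a perfect cube.
  y = -2: RHS = -189 is not a perfect cube.
  y = 3: RHS = 651 is not a perfect cube.
  y = -3: RHS = -645 is not a perfect cube.
Continuing the search up to |y| = 45 finds no further solutions beyond those listed.
Collected solutions: (3, 1).

Solutions (with |y| ≤ 45): (3, 1).


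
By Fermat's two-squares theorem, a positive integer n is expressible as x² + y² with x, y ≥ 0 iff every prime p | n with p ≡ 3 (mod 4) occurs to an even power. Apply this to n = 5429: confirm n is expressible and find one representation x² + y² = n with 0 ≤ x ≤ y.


Step 1: Factor n = 5429 = 61 · 89.
Step 2: Check the mod-4 condition on each prime factor: 61 ≡ 1 (mod 4), exponent 1; 89 ≡ 1 (mod 4), exponent 1.
All primes ≡ 3 (mod 4) appear to even exponent (or don't appear), so by the two-squares theorem n IS expressible as a sum of two squares.
Step 3: Build a representation. Here n = 61 · 89 is a product of primes ≡ 1 (mod 4). Each prime p ≡ 1 (mod 4) is itself a sum of two squares; find a² by testing p − a² for a perfect square:
  61: 61 − 1² = 60, 61 − 2² = 57, 61 − 3² = 52, 61 − 4² = 45, 61 − 5² = 36 = 6² ⇒ 61 = 5² + 6².
  89: 89 − 1² = 88, 89 − 2² = 85, 89 − 3² = 80, 89 − 4² = 73, 89 − 5² = 64 = 8² ⇒ 89 = 5² + 8².
  Combine using the Brahmagupta–Fibonacci identity (a² + b²)(c² + d²) = (ac − bd)² + (ad + bc)² = (ac + bd)² + (ad − bc)²:
  61 · 89 = 5429: from (5² + 6²)(5² + 8²), take (5·5 − 6·8, 5·8 + 6·5) = (25 − 48, 40 + 30) = (-23, 70); dropping signs (only squares matter) gives (23, 70); check 23² + 70² = 529 + 4900 = 5429 ✓.
Step 4: Order so x ≤ y and verify: 23² + 70² = 529 + 4900 = 5429 = n. ✓

n = 5429 = 23² + 70² (one valid representation with x ≤ y).


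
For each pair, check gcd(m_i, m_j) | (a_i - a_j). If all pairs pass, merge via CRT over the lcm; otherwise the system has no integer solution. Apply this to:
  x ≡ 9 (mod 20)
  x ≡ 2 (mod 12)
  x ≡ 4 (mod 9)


Moduli 20, 12, 9 are not pairwise coprime, so CRT works modulo lcm(m_i) when all pairwise compatibility conditions hold.
Pairwise compatibility: gcd(m_i, m_j) must divide a_i - a_j for every pair.
Merge one congruence at a time:
  Start: x ≡ 9 (mod 20).
  Combine with x ≡ 2 (mod 12): gcd(20, 12) = 4, and 2 - 9 = -7 is NOT divisible by 4.
    ⇒ system is inconsistent (no integer solution).

No solution (the system is inconsistent).


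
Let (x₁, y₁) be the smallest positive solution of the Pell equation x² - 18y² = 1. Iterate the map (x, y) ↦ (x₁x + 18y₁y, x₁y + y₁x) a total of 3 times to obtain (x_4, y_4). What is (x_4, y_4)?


Step 1: Find the fundamental solution (x₁, y₁) of x² - 18y² = 1.
  Expand √18 as a continued fraction. a₀ = ⌊√18⌋ = 4; iterate m_{k+1} = d_k·a_k − m_k, d_{k+1} = (18 − m_{k+1}²)/d_k, a_{k+1} = ⌊(a₀ + m_{k+1})/d_{k+1}⌋ (starting m₀ = 0, d₀ = 1), with convergents p_k = a_k·p_{k-1} + p_{k-2}, q_k = a_k·q_{k-1} + q_{k-2} (p₋₁ = 1, q₋₁ = 0):
  k = 0: a₀ = 4; p₀/q₀ = 4/1; p₀² − 18·q₀² = 16 − 18 = -2.
  k = 1: m = 4, d = 2, a = ⌊(4 + 4)/2⌋ = 4; p/q = (4·4 + 1)/(4·1 + 0) = 17/4; p² − 18·q² = 289 − 288 = 1.
  The first convergent with p² − 18·q² = 1 gives the fundamental solution (x₁, y₁) = (17, 4).
Step 2: Apply the recurrence (x_{n+1}, y_{n+1}) = (x₁x_n + 18y₁y_n, x₁y_n + y₁x_n) repeatedly.
  From (x_1, y_1) = (17, 4): x_2 = 17·17 + 18·4·4 = 577; y_2 = 17·4 + 4·17 = 136.
  From (x_2, y_2) = (577, 136): x_3 = 17·577 + 18·4·136 = 19601; y_3 = 17·136 + 4·577 = 4620.
  From (x_3, y_3) = (19601, 4620): x_4 = 17·19601 + 18·4·4620 = 665857; y_4 = 17·4620 + 4·19601 = 156944.
Step 3: Verify x_4² - 18·y_4² = 443365544449 - 443365544448 = 1 (should be 1). ✓

(x_1, y_1) = (17, 4); (x_4, y_4) = (665857, 156944).


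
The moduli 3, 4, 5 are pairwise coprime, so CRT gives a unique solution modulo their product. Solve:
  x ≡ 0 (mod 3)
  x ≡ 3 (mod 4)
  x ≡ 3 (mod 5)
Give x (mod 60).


Moduli 3, 4, 5 are pairwise coprime; by CRT there is a unique solution modulo M = 3 · 4 · 5 = 60.
Solve pairwise, accumulating the modulus:
  Start with x ≡ 0 (mod 3).
  Combine with x ≡ 3 (mod 4): since gcd(3, 4) = 1, we get a unique residue mod 12.
    Write x = 0 + 3·t and substitute into x ≡ 3 (mod 4): 3·t ≡ 3 − 0 = 3 (mod 4).
    The inverse of 3 mod 4 is 3 (since 3·3 = 9 = 2·4 + 1), so t ≡ 3·3 = 9 ≡ 1 (mod 4).
    Then x = 0 + 3·1 = 3, valid modulo lcm(3, 4) = 12: x ≡ 3 (mod 12).
  Combine with x ≡ 3 (mod 5): since gcd(12, 5) = 1, we get a unique residue mod 60.
    Write x = 3 + 12·t and substitute into x ≡ 3 (mod 5): 12·t ≡ 3 − 3 = 0 (mod 5).
    Reduce coefficients mod 5: 2·t ≡ 0 (mod 5).
    The inverse of 2 mod 5 is 3 (since 2·3 = 6 = 1·5 + 1), so t ≡ 3·0 = 0 ≡ 0 (mod 5).
    Then x = 3 + 12·0 = 3, valid modulo lcm(12, 5) = 60: x ≡ 3 (mod 60).
Verify: 3 mod 3 = 0 ✓, 3 mod 4 = 3 ✓, 3 mod 5 = 3 ✓.

x ≡ 3 (mod 60).


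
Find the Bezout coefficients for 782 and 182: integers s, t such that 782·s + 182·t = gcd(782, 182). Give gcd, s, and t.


Euclidean algorithm on (782, 182) — divide until remainder is 0:
  782 = 4 · 182 + 54
  182 = 3 · 54 + 20
  54 = 2 · 20 + 14
  20 = 1 · 14 + 6
  14 = 2 · 6 + 2
  6 = 3 · 2 + 0
gcd(782, 182) = 2.
Track Bezout coefficients alongside the remainders: start with r₀ = 782 = a·1 + b·0 (s = 1, t = 0) and r₁ = 182 = a·0 + b·1 (s = 0, t = 1); each new remainder r_{k+1} = r_{k-1} − q_k·r_k inherits s_{k+1} = s_{k-1} − q_k·s_k, t_{k+1} = t_{k-1} − q_k·t_k, so r_k = a·s_k + b·t_k at every step:
  q = 4: r = 54, s = 1 − 4·0 = 1, t = 0 − 4·1 = -4  (check: 782·1 + 182·(-4) = 54)
  q = 3: r = 20, s = 0 − 3·1 = -3, t = 1 − 3·(-4) = 13  (check: 782·(-3) + 182·13 = 20)
  q = 2: r = 14, s = 1 − 2·(-3) = 7, t = -4 − 2·13 = -30  (check: 782·7 + 182·(-30) = 14)
  q = 1: r = 6, s = -3 − 1·7 = -10, t = 13 − 1·(-30) = 43  (check: 782·(-10) + 182·43 = 6)
  q = 2: r = 2, s = 7 − 2·(-10) = 27, t = -30 − 2·43 = -116  (check: 782·27 + 182·(-116) = 2)
The row with r = 2 (the gcd) gives the Bezout coefficients s = 27, t = -116.
Result: 782 · (27) + 182 · (-116) = 2.

gcd(782, 182) = 2; s = 27, t = -116 (check: 782·27 + 182·(-116) = 2).


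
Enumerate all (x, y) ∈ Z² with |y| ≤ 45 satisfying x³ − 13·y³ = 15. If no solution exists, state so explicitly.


The equation is x³ - 13y³ = 15. For fixed y, x³ = 13·y³ + 15, so a solution requires the RHS to be a perfect cube.
Strategy: iterate y from -45 to 45, compute RHS = 13·y³ + 15, and check whether it is a (positive or negative) perfect cube.
Check small values of y:
  y = 0: RHS = 15 is not a perfect cube.
  y = 1: RHS = 28 is not a perfect cube.
  y = -1: RHS = 2 is not a perfect cube.
  y = 2: RHS = 119 is not a perfect cube.
  y = -2: RHS = -89 is not a perfect cube.
  y = 3: RHS = 366 is not a perfect cube.
  y = -3: RHS = -336 is not a perfect cube.
Continuing the search up to |y| = 45 finds no solutions either.
No (x, y) in the scanned range satisfies the equation.

No integer solutions with |y| ≤ 45.


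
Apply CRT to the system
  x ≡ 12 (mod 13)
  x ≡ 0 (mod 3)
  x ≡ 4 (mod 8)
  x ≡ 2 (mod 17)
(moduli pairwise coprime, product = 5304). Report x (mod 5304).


Product of moduli M = 13 · 3 · 8 · 17 = 5304.
Merge one congruence at a time:
  Start: x ≡ 12 (mod 13).
  Combine with x ≡ 0 (mod 3); new modulus lcm = 39.
    Write x = 12 + 13·t and substitute into x ≡ 0 (mod 3): 13·t ≡ 0 − 12 = -12 (mod 3).
    Reduce coefficients mod 3: 1·t ≡ 0 (mod 3).
    So t ≡ 0 (mod 3).
    Then x = 12 + 13·0 = 12, valid modulo lcm(13, 3) = 39: x ≡ 12 (mod 39).
  Combine with x ≡ 4 (mod 8); new modulus lcm = 312.
    Write x = 12 + 39·t and substitute into x ≡ 4 (mod 8): 39·t ≡ 4 − 12 = -8 (mod 8).
    Reduce coefficients mod 8: 7·t ≡ 0 (mod 8).
    The inverse of 7 mod 8 is 7 (since 7·7 = 49 = 6·8 + 1), so t ≡ 7·0 = 0 ≡ 0 (mod 8).
    Then x = 12 + 39·0 = 12, valid modulo lcm(39, 8) = 312: x ≡ 12 (mod 312).
  Combine with x ≡ 2 (mod 17); new modulus lcm = 5304.
    Write x = 12 + 312·t and substitute into x ≡ 2 (mod 17): 312·t ≡ 2 − 12 = -10 (mod 17).
    Reduce coefficients mod 17: 6·t ≡ 7 (mod 17).
    The inverse of 6 mod 17 is 3 (since 6·3 = 18 = 1·17 + 1), so t ≡ 3·7 = 21 ≡ 4 (mod 17).
    Then x = 12 + 312·4 = 1260, valid modulo lcm(312, 17) = 5304: x ≡ 1260 (mod 5304).
Verify against each original: 1260 mod 13 = 12, 1260 mod 3 = 0, 1260 mod 8 = 4, 1260 mod 17 = 2.

x ≡ 1260 (mod 5304).


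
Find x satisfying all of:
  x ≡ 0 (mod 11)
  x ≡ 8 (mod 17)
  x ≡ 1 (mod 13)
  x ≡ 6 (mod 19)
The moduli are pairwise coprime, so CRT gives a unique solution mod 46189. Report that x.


Product of moduli M = 11 · 17 · 13 · 19 = 46189.
Merge one congruence at a time:
  Start: x ≡ 0 (mod 11).
  Combine with x ≡ 8 (mod 17); new modulus lcm = 187.
    Write x = 0 + 11·t and substitute into x ≡ 8 (mod 17): 11·t ≡ 8 − 0 = 8 (mod 17).
    The inverse of 11 mod 17 is 14 (since 11·14 = 154 = 9·17 + 1), so t ≡ 14·8 = 112 ≡ 10 (mod 17).
    Then x = 0 + 11·10 = 110, valid modulo lcm(11, 17) = 187: x ≡ 110 (mod 187).
  Combine with x ≡ 1 (mod 13); new modulus lcm = 2431.
    Write x = 110 + 187·t and substitute into x ≡ 1 (mod 13): 187·t ≡ 1 − 110 = -109 (mod 13).
    Reduce coefficients mod 13: 5·t ≡ 8 (mod 13).
    The inverse of 5 mod 13 is 8 (since 5·8 = 40 = 3·13 + 1), so t ≡ 8·8 = 64 ≡ 12 (mod 13).
    Then x = 110 + 187·12 = 2354, valid modulo lcm(187, 13) = 2431: x ≡ 2354 (mod 2431).
  Combine with x ≡ 6 (mod 19); new modulus lcm = 46189.
    Write x = 2354 + 2431·t and substitute into x ≡ 6 (mod 19): 2431·t ≡ 6 − 2354 = -2348 (mod 19).
    Reduce coefficients mod 19: 18·t ≡ 8 (mod 19).
    The inverse of 18 mod 19 is 18 (since 18·18 = 324 = 17·19 + 1), so t ≡ 18·8 = 144 ≡ 11 (mod 19).
    Then x = 2354 + 2431·11 = 29095, valid modulo lcm(2431, 19) = 46189: x ≡ 29095 (mod 46189).
Verify against each original: 29095 mod 11 = 0, 29095 mod 17 = 8, 29095 mod 13 = 1, 29095 mod 19 = 6.

x ≡ 29095 (mod 46189).


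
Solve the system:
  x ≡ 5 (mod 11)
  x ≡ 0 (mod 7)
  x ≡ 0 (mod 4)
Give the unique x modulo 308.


Moduli 11, 7, 4 are pairwise coprime; by CRT there is a unique solution modulo M = 11 · 7 · 4 = 308.
Solve pairwise, accumulating the modulus:
  Start with x ≡ 5 (mod 11).
  Combine with x ≡ 0 (mod 7): since gcd(11, 7) = 1, we get a unique residue mod 77.
    Write x = 5 + 11·t and substitute into x ≡ 0 (mod 7): 11·t ≡ 0 − 5 = -5 (mod 7).
    Reduce coefficients mod 7: 4·t ≡ 2 (mod 7).
    The inverse of 4 mod 7 is 2 (since 4·2 = 8 = 1·7 + 1), so t ≡ 2·2 = 4 ≡ 4 (mod 7).
    Then x = 5 + 11·4 = 49, valid modulo lcm(11, 7) = 77: x ≡ 49 (mod 77).
  Combine with x ≡ 0 (mod 4): since gcd(77, 4) = 1, we get a unique residue mod 308.
    Write x = 49 + 77·t and substitute into x ≡ 0 (mod 4): 77·t ≡ 0 − 49 = -49 (mod 4).
    Reduce coefficients mod 4: 1·t ≡ 3 (mod 4).
    So t ≡ 3 (mod 4).
    Then x = 49 + 77·3 = 280, valid modulo lcm(77, 4) = 308: x ≡ 280 (mod 308).
Verify: 280 mod 11 = 5 ✓, 280 mod 7 = 0 ✓, 280 mod 4 = 0 ✓.

x ≡ 280 (mod 308).


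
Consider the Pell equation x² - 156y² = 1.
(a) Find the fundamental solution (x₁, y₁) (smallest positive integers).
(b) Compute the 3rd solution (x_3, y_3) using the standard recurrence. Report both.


Step 1: Find the fundamental solution (x₁, y₁) of x² - 156y² = 1.
  Expand √156 as a continued fraction. a₀ = ⌊√156⌋ = 12; iterate m_{k+1} = d_k·a_k − m_k, d_{k+1} = (156 − m_{k+1}²)/d_k, a_{k+1} = ⌊(a₀ + m_{k+1})/d_{k+1}⌋ (starting m₀ = 0, d₀ = 1), with convergents p_k = a_k·p_{k-1} + p_{k-2}, q_k = a_k·q_{k-1} + q_{k-2} (p₋₁ = 1, q₋₁ = 0):
  k = 0: a₀ = 12; p₀/q₀ = 12/1; p₀² − 156·q₀² = 144 − 156 = -12.
  k = 1: m = 12, d = 12, a = ⌊(12 + 12)/12⌋ = 2; p/q = (2·12 + 1)/(2·1 + 0) = 25/2; p² − 156·q² = 625 − 624 = 1.
  The first convergent with p² − 156·q² = 1 gives the fundamental solution (x₁, y₁) = (25, 2).
Step 2: Apply the recurrence (x_{n+1}, y_{n+1}) = (x₁x_n + 156y₁y_n, x₁y_n + y₁x_n) repeatedly.
  From (x_1, y_1) = (25, 2): x_2 = 25·25 + 156·2·2 = 1249; y_2 = 25·2 + 2·25 = 100.
  From (x_2, y_2) = (1249, 100): x_3 = 25·1249 + 156·2·100 = 62425; y_3 = 25·100 + 2·1249 = 4998.
Step 3: Verify x_3² - 156·y_3² = 3896880625 - 3896880624 = 1 (should be 1). ✓

(x_1, y_1) = (25, 2); (x_3, y_3) = (62425, 4998).


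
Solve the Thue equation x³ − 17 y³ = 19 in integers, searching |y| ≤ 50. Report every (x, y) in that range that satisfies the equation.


The equation is x³ - 17y³ = 19. For fixed y, x³ = 17·y³ + 19, so a solution requires the RHS to be a perfect cube.
Strategy: iterate y from -50 to 50, compute RHS = 17·y³ + 19, and check whether it is a (positive or negative) perfect cube.
Check small values of y:
  y = 0: RHS = 19 is not a perfect cube.
  y = 1: RHS = 36 is not a perfect cube.
  y = -1: RHS = 2 is not a perfect cube.
  y = 2: RHS = 155 is not a perfect cube.
  y = -2: RHS = -117 is not a perfect cube.
  y = 3: RHS = 478 is not a perfect cube.
  y = -3: RHS = -440 is not a perfect cube.
Continuing the search up to |y| = 50 finds no solutions either.
No (x, y) in the scanned range satisfies the equation.

No integer solutions with |y| ≤ 50.


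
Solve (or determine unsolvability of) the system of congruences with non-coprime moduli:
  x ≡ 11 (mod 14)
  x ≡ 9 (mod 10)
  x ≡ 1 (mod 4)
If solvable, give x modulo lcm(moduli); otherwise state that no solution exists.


Moduli 14, 10, 4 are not pairwise coprime, so CRT works modulo lcm(m_i) when all pairwise compatibility conditions hold.
Pairwise compatibility: gcd(m_i, m_j) must divide a_i - a_j for every pair.
Merge one congruence at a time:
  Start: x ≡ 11 (mod 14).
  Combine with x ≡ 9 (mod 10): gcd(14, 10) = 2; 9 - 11 = -2, which IS divisible by 2, so compatible.
    Write x = 11 + 14·t and substitute into x ≡ 9 (mod 10): 14·t ≡ 9 − 11 = -2 (mod 10).
    Divide the congruence (and modulus) by g = 2: 7·t ≡ -1 (mod 5).
    Reduce coefficients mod 5: 2·t ≡ 4 (mod 5).
    The inverse of 2 mod 5 is 3 (since 2·3 = 6 = 1·5 + 1), so t ≡ 3·4 = 12 ≡ 2 (mod 5).
    Then x = 11 + 14·2 = 39, valid modulo lcm(14, 10) = 70: x ≡ 39 (mod 70).
  Combine with x ≡ 1 (mod 4): gcd(70, 4) = 2; 1 - 39 = -38, which IS divisible by 2, so compatible.
    Write x = 39 + 70·t and substitute into x ≡ 1 (mod 4): 70·t ≡ 1 − 39 = -38 (mod 4).
    Divide the congruence (and modulus) by g = 2: 35·t ≡ -19 (mod 2).
    Reduce coefficients mod 2: 1·t ≡ 1 (mod 2).
    So t ≡ 1 (mod 2).
    Then x = 39 + 70·1 = 109, valid modulo lcm(70, 4) = 140: x ≡ 109 (mod 140).
Verify: 109 mod 14 = 11, 109 mod 10 = 9, 109 mod 4 = 1.

x ≡ 109 (mod 140).


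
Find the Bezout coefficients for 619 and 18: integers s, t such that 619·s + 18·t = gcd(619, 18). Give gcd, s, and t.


Euclidean algorithm on (619, 18) — divide until remainder is 0:
  619 = 34 · 18 + 7
  18 = 2 · 7 + 4
  7 = 1 · 4 + 3
  4 = 1 · 3 + 1
  3 = 3 · 1 + 0
gcd(619, 18) = 1.
Track Bezout coefficients alongside the remainders: start with r₀ = 619 = a·1 + b·0 (s = 1, t = 0) and r₁ = 18 = a·0 + b·1 (s = 0, t = 1); each new remainder r_{k+1} = r_{k-1} − q_k·r_k inherits s_{k+1} = s_{k-1} − q_k·s_k, t_{k+1} = t_{k-1} − q_k·t_k, so r_k = a·s_k + b·t_k at every step:
  q = 34: r = 7, s = 1 − 34·0 = 1, t = 0 − 34·1 = -34  (check: 619·1 + 18·(-34) = 7)
  q = 2: r = 4, s = 0 − 2·1 = -2, t = 1 − 2·(-34) = 69  (check: 619·(-2) + 18·69 = 4)
  q = 1: r = 3, s = 1 − 1·(-2) = 3, t = -34 − 1·69 = -103  (check: 619·3 + 18·(-103) = 3)
  q = 1: r = 1, s = -2 − 1·3 = -5, t = 69 − 1·(-103) = 172  (check: 619·(-5) + 18·172 = 1)
The row with r = 1 (the gcd) gives the Bezout coefficients s = -5, t = 172.
Result: 619 · (-5) + 18 · (172) = 1.

gcd(619, 18) = 1; s = -5, t = 172 (check: 619·(-5) + 18·172 = 1).


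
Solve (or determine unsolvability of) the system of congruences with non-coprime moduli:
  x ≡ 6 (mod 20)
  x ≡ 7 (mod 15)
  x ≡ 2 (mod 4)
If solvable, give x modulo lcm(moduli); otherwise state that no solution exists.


Moduli 20, 15, 4 are not pairwise coprime, so CRT works modulo lcm(m_i) when all pairwise compatibility conditions hold.
Pairwise compatibility: gcd(m_i, m_j) must divide a_i - a_j for every pair.
Merge one congruence at a time:
  Start: x ≡ 6 (mod 20).
  Combine with x ≡ 7 (mod 15): gcd(20, 15) = 5, and 7 - 6 = 1 is NOT divisible by 5.
    ⇒ system is inconsistent (no integer solution).

No solution (the system is inconsistent).


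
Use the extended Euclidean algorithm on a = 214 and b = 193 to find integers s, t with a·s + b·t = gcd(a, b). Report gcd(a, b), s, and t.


Euclidean algorithm on (214, 193) — divide until remainder is 0:
  214 = 1 · 193 + 21
  193 = 9 · 21 + 4
  21 = 5 · 4 + 1
  4 = 4 · 1 + 0
gcd(214, 193) = 1.
Track Bezout coefficients alongside the remainders: start with r₀ = 214 = a·1 + b·0 (s = 1, t = 0) and r₁ = 193 = a·0 + b·1 (s = 0, t = 1); each new remainder r_{k+1} = r_{k-1} − q_k·r_k inherits s_{k+1} = s_{k-1} − q_k·s_k, t_{k+1} = t_{k-1} − q_k·t_k, so r_k = a·s_k + b·t_k at every step:
  q = 1: r = 21, s = 1 − 1·0 = 1, t = 0 − 1·1 = -1  (check: 214·1 + 193·(-1) = 21)
  q = 9: r = 4, s = 0 − 9·1 = -9, t = 1 − 9·(-1) = 10  (check: 214·(-9) + 193·10 = 4)
  q = 5: r = 1, s = 1 − 5·(-9) = 46, t = -1 − 5·10 = -51  (check: 214·46 + 193·(-51) = 1)
The row with r = 1 (the gcd) gives the Bezout coefficients s = 46, t = -51.
Result: 214 · (46) + 193 · (-51) = 1.

gcd(214, 193) = 1; s = 46, t = -51 (check: 214·46 + 193·(-51) = 1).


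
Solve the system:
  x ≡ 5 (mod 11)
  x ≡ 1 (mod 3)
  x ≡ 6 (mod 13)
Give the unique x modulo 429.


Moduli 11, 3, 13 are pairwise coprime; by CRT there is a unique solution modulo M = 11 · 3 · 13 = 429.
Solve pairwise, accumulating the modulus:
  Start with x ≡ 5 (mod 11).
  Combine with x ≡ 1 (mod 3): since gcd(11, 3) = 1, we get a unique residue mod 33.
    Write x = 5 + 11·t and substitute into x ≡ 1 (mod 3): 11·t ≡ 1 − 5 = -4 (mod 3).
    Reduce coefficients mod 3: 2·t ≡ 2 (mod 3).
    The inverse of 2 mod 3 is 2 (since 2·2 = 4 = 1·3 + 1), so t ≡ 2·2 = 4 ≡ 1 (mod 3).
    Then x = 5 + 11·1 = 16, valid modulo lcm(11, 3) = 33: x ≡ 16 (mod 33).
  Combine with x ≡ 6 (mod 13): since gcd(33, 13) = 1, we get a unique residue mod 429.
    Write x = 16 + 33·t and substitute into x ≡ 6 (mod 13): 33·t ≡ 6 − 16 = -10 (mod 13).
    Reduce coefficients mod 13: 7·t ≡ 3 (mod 13).
    The inverse of 7 mod 13 is 2 (since 7·2 = 14 = 1·13 + 1), so t ≡ 2·3 = 6 ≡ 6 (mod 13).
    Then x = 16 + 33·6 = 214, valid modulo lcm(33, 13) = 429: x ≡ 214 (mod 429).
Verify: 214 mod 11 = 5 ✓, 214 mod 3 = 1 ✓, 214 mod 13 = 6 ✓.

x ≡ 214 (mod 429).
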